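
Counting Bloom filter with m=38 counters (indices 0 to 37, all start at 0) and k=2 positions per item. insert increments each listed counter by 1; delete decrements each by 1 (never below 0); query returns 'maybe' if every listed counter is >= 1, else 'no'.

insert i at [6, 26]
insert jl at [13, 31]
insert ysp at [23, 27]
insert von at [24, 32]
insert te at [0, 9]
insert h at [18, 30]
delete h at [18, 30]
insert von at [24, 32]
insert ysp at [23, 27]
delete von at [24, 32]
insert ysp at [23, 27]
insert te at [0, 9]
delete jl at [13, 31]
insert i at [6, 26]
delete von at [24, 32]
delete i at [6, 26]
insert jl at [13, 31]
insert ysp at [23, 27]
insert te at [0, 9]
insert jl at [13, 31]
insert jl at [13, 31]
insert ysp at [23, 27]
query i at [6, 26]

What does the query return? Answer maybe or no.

Step 1: insert i at [6, 26] -> counters=[0,0,0,0,0,0,1,0,0,0,0,0,0,0,0,0,0,0,0,0,0,0,0,0,0,0,1,0,0,0,0,0,0,0,0,0,0,0]
Step 2: insert jl at [13, 31] -> counters=[0,0,0,0,0,0,1,0,0,0,0,0,0,1,0,0,0,0,0,0,0,0,0,0,0,0,1,0,0,0,0,1,0,0,0,0,0,0]
Step 3: insert ysp at [23, 27] -> counters=[0,0,0,0,0,0,1,0,0,0,0,0,0,1,0,0,0,0,0,0,0,0,0,1,0,0,1,1,0,0,0,1,0,0,0,0,0,0]
Step 4: insert von at [24, 32] -> counters=[0,0,0,0,0,0,1,0,0,0,0,0,0,1,0,0,0,0,0,0,0,0,0,1,1,0,1,1,0,0,0,1,1,0,0,0,0,0]
Step 5: insert te at [0, 9] -> counters=[1,0,0,0,0,0,1,0,0,1,0,0,0,1,0,0,0,0,0,0,0,0,0,1,1,0,1,1,0,0,0,1,1,0,0,0,0,0]
Step 6: insert h at [18, 30] -> counters=[1,0,0,0,0,0,1,0,0,1,0,0,0,1,0,0,0,0,1,0,0,0,0,1,1,0,1,1,0,0,1,1,1,0,0,0,0,0]
Step 7: delete h at [18, 30] -> counters=[1,0,0,0,0,0,1,0,0,1,0,0,0,1,0,0,0,0,0,0,0,0,0,1,1,0,1,1,0,0,0,1,1,0,0,0,0,0]
Step 8: insert von at [24, 32] -> counters=[1,0,0,0,0,0,1,0,0,1,0,0,0,1,0,0,0,0,0,0,0,0,0,1,2,0,1,1,0,0,0,1,2,0,0,0,0,0]
Step 9: insert ysp at [23, 27] -> counters=[1,0,0,0,0,0,1,0,0,1,0,0,0,1,0,0,0,0,0,0,0,0,0,2,2,0,1,2,0,0,0,1,2,0,0,0,0,0]
Step 10: delete von at [24, 32] -> counters=[1,0,0,0,0,0,1,0,0,1,0,0,0,1,0,0,0,0,0,0,0,0,0,2,1,0,1,2,0,0,0,1,1,0,0,0,0,0]
Step 11: insert ysp at [23, 27] -> counters=[1,0,0,0,0,0,1,0,0,1,0,0,0,1,0,0,0,0,0,0,0,0,0,3,1,0,1,3,0,0,0,1,1,0,0,0,0,0]
Step 12: insert te at [0, 9] -> counters=[2,0,0,0,0,0,1,0,0,2,0,0,0,1,0,0,0,0,0,0,0,0,0,3,1,0,1,3,0,0,0,1,1,0,0,0,0,0]
Step 13: delete jl at [13, 31] -> counters=[2,0,0,0,0,0,1,0,0,2,0,0,0,0,0,0,0,0,0,0,0,0,0,3,1,0,1,3,0,0,0,0,1,0,0,0,0,0]
Step 14: insert i at [6, 26] -> counters=[2,0,0,0,0,0,2,0,0,2,0,0,0,0,0,0,0,0,0,0,0,0,0,3,1,0,2,3,0,0,0,0,1,0,0,0,0,0]
Step 15: delete von at [24, 32] -> counters=[2,0,0,0,0,0,2,0,0,2,0,0,0,0,0,0,0,0,0,0,0,0,0,3,0,0,2,3,0,0,0,0,0,0,0,0,0,0]
Step 16: delete i at [6, 26] -> counters=[2,0,0,0,0,0,1,0,0,2,0,0,0,0,0,0,0,0,0,0,0,0,0,3,0,0,1,3,0,0,0,0,0,0,0,0,0,0]
Step 17: insert jl at [13, 31] -> counters=[2,0,0,0,0,0,1,0,0,2,0,0,0,1,0,0,0,0,0,0,0,0,0,3,0,0,1,3,0,0,0,1,0,0,0,0,0,0]
Step 18: insert ysp at [23, 27] -> counters=[2,0,0,0,0,0,1,0,0,2,0,0,0,1,0,0,0,0,0,0,0,0,0,4,0,0,1,4,0,0,0,1,0,0,0,0,0,0]
Step 19: insert te at [0, 9] -> counters=[3,0,0,0,0,0,1,0,0,3,0,0,0,1,0,0,0,0,0,0,0,0,0,4,0,0,1,4,0,0,0,1,0,0,0,0,0,0]
Step 20: insert jl at [13, 31] -> counters=[3,0,0,0,0,0,1,0,0,3,0,0,0,2,0,0,0,0,0,0,0,0,0,4,0,0,1,4,0,0,0,2,0,0,0,0,0,0]
Step 21: insert jl at [13, 31] -> counters=[3,0,0,0,0,0,1,0,0,3,0,0,0,3,0,0,0,0,0,0,0,0,0,4,0,0,1,4,0,0,0,3,0,0,0,0,0,0]
Step 22: insert ysp at [23, 27] -> counters=[3,0,0,0,0,0,1,0,0,3,0,0,0,3,0,0,0,0,0,0,0,0,0,5,0,0,1,5,0,0,0,3,0,0,0,0,0,0]
Query i: check counters[6]=1 counters[26]=1 -> maybe

Answer: maybe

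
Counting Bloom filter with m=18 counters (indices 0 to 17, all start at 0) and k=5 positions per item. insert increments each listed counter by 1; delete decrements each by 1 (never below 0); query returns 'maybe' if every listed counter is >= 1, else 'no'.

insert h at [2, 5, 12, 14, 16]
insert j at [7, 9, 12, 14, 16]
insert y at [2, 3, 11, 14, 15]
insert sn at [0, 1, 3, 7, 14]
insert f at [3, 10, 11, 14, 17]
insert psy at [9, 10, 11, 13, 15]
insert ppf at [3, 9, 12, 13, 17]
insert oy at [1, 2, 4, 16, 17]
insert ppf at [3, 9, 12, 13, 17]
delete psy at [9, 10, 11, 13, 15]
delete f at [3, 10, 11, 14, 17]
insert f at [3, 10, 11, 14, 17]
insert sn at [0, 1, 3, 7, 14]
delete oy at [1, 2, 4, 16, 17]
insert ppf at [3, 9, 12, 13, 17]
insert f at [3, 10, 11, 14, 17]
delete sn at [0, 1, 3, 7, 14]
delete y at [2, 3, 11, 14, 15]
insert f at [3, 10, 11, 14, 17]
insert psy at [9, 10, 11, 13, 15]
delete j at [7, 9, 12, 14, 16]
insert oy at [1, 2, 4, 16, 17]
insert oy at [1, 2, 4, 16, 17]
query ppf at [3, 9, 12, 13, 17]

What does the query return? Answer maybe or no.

Answer: maybe

Derivation:
Step 1: insert h at [2, 5, 12, 14, 16] -> counters=[0,0,1,0,0,1,0,0,0,0,0,0,1,0,1,0,1,0]
Step 2: insert j at [7, 9, 12, 14, 16] -> counters=[0,0,1,0,0,1,0,1,0,1,0,0,2,0,2,0,2,0]
Step 3: insert y at [2, 3, 11, 14, 15] -> counters=[0,0,2,1,0,1,0,1,0,1,0,1,2,0,3,1,2,0]
Step 4: insert sn at [0, 1, 3, 7, 14] -> counters=[1,1,2,2,0,1,0,2,0,1,0,1,2,0,4,1,2,0]
Step 5: insert f at [3, 10, 11, 14, 17] -> counters=[1,1,2,3,0,1,0,2,0,1,1,2,2,0,5,1,2,1]
Step 6: insert psy at [9, 10, 11, 13, 15] -> counters=[1,1,2,3,0,1,0,2,0,2,2,3,2,1,5,2,2,1]
Step 7: insert ppf at [3, 9, 12, 13, 17] -> counters=[1,1,2,4,0,1,0,2,0,3,2,3,3,2,5,2,2,2]
Step 8: insert oy at [1, 2, 4, 16, 17] -> counters=[1,2,3,4,1,1,0,2,0,3,2,3,3,2,5,2,3,3]
Step 9: insert ppf at [3, 9, 12, 13, 17] -> counters=[1,2,3,5,1,1,0,2,0,4,2,3,4,3,5,2,3,4]
Step 10: delete psy at [9, 10, 11, 13, 15] -> counters=[1,2,3,5,1,1,0,2,0,3,1,2,4,2,5,1,3,4]
Step 11: delete f at [3, 10, 11, 14, 17] -> counters=[1,2,3,4,1,1,0,2,0,3,0,1,4,2,4,1,3,3]
Step 12: insert f at [3, 10, 11, 14, 17] -> counters=[1,2,3,5,1,1,0,2,0,3,1,2,4,2,5,1,3,4]
Step 13: insert sn at [0, 1, 3, 7, 14] -> counters=[2,3,3,6,1,1,0,3,0,3,1,2,4,2,6,1,3,4]
Step 14: delete oy at [1, 2, 4, 16, 17] -> counters=[2,2,2,6,0,1,0,3,0,3,1,2,4,2,6,1,2,3]
Step 15: insert ppf at [3, 9, 12, 13, 17] -> counters=[2,2,2,7,0,1,0,3,0,4,1,2,5,3,6,1,2,4]
Step 16: insert f at [3, 10, 11, 14, 17] -> counters=[2,2,2,8,0,1,0,3,0,4,2,3,5,3,7,1,2,5]
Step 17: delete sn at [0, 1, 3, 7, 14] -> counters=[1,1,2,7,0,1,0,2,0,4,2,3,5,3,6,1,2,5]
Step 18: delete y at [2, 3, 11, 14, 15] -> counters=[1,1,1,6,0,1,0,2,0,4,2,2,5,3,5,0,2,5]
Step 19: insert f at [3, 10, 11, 14, 17] -> counters=[1,1,1,7,0,1,0,2,0,4,3,3,5,3,6,0,2,6]
Step 20: insert psy at [9, 10, 11, 13, 15] -> counters=[1,1,1,7,0,1,0,2,0,5,4,4,5,4,6,1,2,6]
Step 21: delete j at [7, 9, 12, 14, 16] -> counters=[1,1,1,7,0,1,0,1,0,4,4,4,4,4,5,1,1,6]
Step 22: insert oy at [1, 2, 4, 16, 17] -> counters=[1,2,2,7,1,1,0,1,0,4,4,4,4,4,5,1,2,7]
Step 23: insert oy at [1, 2, 4, 16, 17] -> counters=[1,3,3,7,2,1,0,1,0,4,4,4,4,4,5,1,3,8]
Query ppf: check counters[3]=7 counters[9]=4 counters[12]=4 counters[13]=4 counters[17]=8 -> maybe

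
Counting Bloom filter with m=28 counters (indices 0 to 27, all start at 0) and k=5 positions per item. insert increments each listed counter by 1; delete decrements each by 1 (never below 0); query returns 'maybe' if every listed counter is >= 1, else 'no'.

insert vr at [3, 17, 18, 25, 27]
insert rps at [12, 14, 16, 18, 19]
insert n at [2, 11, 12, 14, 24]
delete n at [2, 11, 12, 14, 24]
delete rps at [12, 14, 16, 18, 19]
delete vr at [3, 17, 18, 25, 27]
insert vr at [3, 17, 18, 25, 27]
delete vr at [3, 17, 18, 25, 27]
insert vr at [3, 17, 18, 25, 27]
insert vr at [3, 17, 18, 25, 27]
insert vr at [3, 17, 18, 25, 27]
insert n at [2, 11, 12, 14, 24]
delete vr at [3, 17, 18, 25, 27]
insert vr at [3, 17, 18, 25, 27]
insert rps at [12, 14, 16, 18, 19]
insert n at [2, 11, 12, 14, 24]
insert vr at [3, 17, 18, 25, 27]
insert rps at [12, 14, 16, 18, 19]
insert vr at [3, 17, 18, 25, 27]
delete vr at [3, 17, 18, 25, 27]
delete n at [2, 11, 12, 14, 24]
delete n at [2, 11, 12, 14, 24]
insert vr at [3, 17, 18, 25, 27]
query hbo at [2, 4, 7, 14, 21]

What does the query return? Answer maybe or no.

Answer: no

Derivation:
Step 1: insert vr at [3, 17, 18, 25, 27] -> counters=[0,0,0,1,0,0,0,0,0,0,0,0,0,0,0,0,0,1,1,0,0,0,0,0,0,1,0,1]
Step 2: insert rps at [12, 14, 16, 18, 19] -> counters=[0,0,0,1,0,0,0,0,0,0,0,0,1,0,1,0,1,1,2,1,0,0,0,0,0,1,0,1]
Step 3: insert n at [2, 11, 12, 14, 24] -> counters=[0,0,1,1,0,0,0,0,0,0,0,1,2,0,2,0,1,1,2,1,0,0,0,0,1,1,0,1]
Step 4: delete n at [2, 11, 12, 14, 24] -> counters=[0,0,0,1,0,0,0,0,0,0,0,0,1,0,1,0,1,1,2,1,0,0,0,0,0,1,0,1]
Step 5: delete rps at [12, 14, 16, 18, 19] -> counters=[0,0,0,1,0,0,0,0,0,0,0,0,0,0,0,0,0,1,1,0,0,0,0,0,0,1,0,1]
Step 6: delete vr at [3, 17, 18, 25, 27] -> counters=[0,0,0,0,0,0,0,0,0,0,0,0,0,0,0,0,0,0,0,0,0,0,0,0,0,0,0,0]
Step 7: insert vr at [3, 17, 18, 25, 27] -> counters=[0,0,0,1,0,0,0,0,0,0,0,0,0,0,0,0,0,1,1,0,0,0,0,0,0,1,0,1]
Step 8: delete vr at [3, 17, 18, 25, 27] -> counters=[0,0,0,0,0,0,0,0,0,0,0,0,0,0,0,0,0,0,0,0,0,0,0,0,0,0,0,0]
Step 9: insert vr at [3, 17, 18, 25, 27] -> counters=[0,0,0,1,0,0,0,0,0,0,0,0,0,0,0,0,0,1,1,0,0,0,0,0,0,1,0,1]
Step 10: insert vr at [3, 17, 18, 25, 27] -> counters=[0,0,0,2,0,0,0,0,0,0,0,0,0,0,0,0,0,2,2,0,0,0,0,0,0,2,0,2]
Step 11: insert vr at [3, 17, 18, 25, 27] -> counters=[0,0,0,3,0,0,0,0,0,0,0,0,0,0,0,0,0,3,3,0,0,0,0,0,0,3,0,3]
Step 12: insert n at [2, 11, 12, 14, 24] -> counters=[0,0,1,3,0,0,0,0,0,0,0,1,1,0,1,0,0,3,3,0,0,0,0,0,1,3,0,3]
Step 13: delete vr at [3, 17, 18, 25, 27] -> counters=[0,0,1,2,0,0,0,0,0,0,0,1,1,0,1,0,0,2,2,0,0,0,0,0,1,2,0,2]
Step 14: insert vr at [3, 17, 18, 25, 27] -> counters=[0,0,1,3,0,0,0,0,0,0,0,1,1,0,1,0,0,3,3,0,0,0,0,0,1,3,0,3]
Step 15: insert rps at [12, 14, 16, 18, 19] -> counters=[0,0,1,3,0,0,0,0,0,0,0,1,2,0,2,0,1,3,4,1,0,0,0,0,1,3,0,3]
Step 16: insert n at [2, 11, 12, 14, 24] -> counters=[0,0,2,3,0,0,0,0,0,0,0,2,3,0,3,0,1,3,4,1,0,0,0,0,2,3,0,3]
Step 17: insert vr at [3, 17, 18, 25, 27] -> counters=[0,0,2,4,0,0,0,0,0,0,0,2,3,0,3,0,1,4,5,1,0,0,0,0,2,4,0,4]
Step 18: insert rps at [12, 14, 16, 18, 19] -> counters=[0,0,2,4,0,0,0,0,0,0,0,2,4,0,4,0,2,4,6,2,0,0,0,0,2,4,0,4]
Step 19: insert vr at [3, 17, 18, 25, 27] -> counters=[0,0,2,5,0,0,0,0,0,0,0,2,4,0,4,0,2,5,7,2,0,0,0,0,2,5,0,5]
Step 20: delete vr at [3, 17, 18, 25, 27] -> counters=[0,0,2,4,0,0,0,0,0,0,0,2,4,0,4,0,2,4,6,2,0,0,0,0,2,4,0,4]
Step 21: delete n at [2, 11, 12, 14, 24] -> counters=[0,0,1,4,0,0,0,0,0,0,0,1,3,0,3,0,2,4,6,2,0,0,0,0,1,4,0,4]
Step 22: delete n at [2, 11, 12, 14, 24] -> counters=[0,0,0,4,0,0,0,0,0,0,0,0,2,0,2,0,2,4,6,2,0,0,0,0,0,4,0,4]
Step 23: insert vr at [3, 17, 18, 25, 27] -> counters=[0,0,0,5,0,0,0,0,0,0,0,0,2,0,2,0,2,5,7,2,0,0,0,0,0,5,0,5]
Query hbo: check counters[2]=0 counters[4]=0 counters[7]=0 counters[14]=2 counters[21]=0 -> no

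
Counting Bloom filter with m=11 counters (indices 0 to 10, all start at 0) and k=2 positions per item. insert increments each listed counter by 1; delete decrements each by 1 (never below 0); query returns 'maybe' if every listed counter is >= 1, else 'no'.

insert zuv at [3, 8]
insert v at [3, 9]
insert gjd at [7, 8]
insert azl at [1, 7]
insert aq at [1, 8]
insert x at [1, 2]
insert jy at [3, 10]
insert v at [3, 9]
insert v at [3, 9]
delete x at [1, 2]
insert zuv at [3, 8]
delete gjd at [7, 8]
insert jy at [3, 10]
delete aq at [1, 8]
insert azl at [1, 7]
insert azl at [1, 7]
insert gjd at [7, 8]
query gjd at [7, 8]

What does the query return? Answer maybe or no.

Step 1: insert zuv at [3, 8] -> counters=[0,0,0,1,0,0,0,0,1,0,0]
Step 2: insert v at [3, 9] -> counters=[0,0,0,2,0,0,0,0,1,1,0]
Step 3: insert gjd at [7, 8] -> counters=[0,0,0,2,0,0,0,1,2,1,0]
Step 4: insert azl at [1, 7] -> counters=[0,1,0,2,0,0,0,2,2,1,0]
Step 5: insert aq at [1, 8] -> counters=[0,2,0,2,0,0,0,2,3,1,0]
Step 6: insert x at [1, 2] -> counters=[0,3,1,2,0,0,0,2,3,1,0]
Step 7: insert jy at [3, 10] -> counters=[0,3,1,3,0,0,0,2,3,1,1]
Step 8: insert v at [3, 9] -> counters=[0,3,1,4,0,0,0,2,3,2,1]
Step 9: insert v at [3, 9] -> counters=[0,3,1,5,0,0,0,2,3,3,1]
Step 10: delete x at [1, 2] -> counters=[0,2,0,5,0,0,0,2,3,3,1]
Step 11: insert zuv at [3, 8] -> counters=[0,2,0,6,0,0,0,2,4,3,1]
Step 12: delete gjd at [7, 8] -> counters=[0,2,0,6,0,0,0,1,3,3,1]
Step 13: insert jy at [3, 10] -> counters=[0,2,0,7,0,0,0,1,3,3,2]
Step 14: delete aq at [1, 8] -> counters=[0,1,0,7,0,0,0,1,2,3,2]
Step 15: insert azl at [1, 7] -> counters=[0,2,0,7,0,0,0,2,2,3,2]
Step 16: insert azl at [1, 7] -> counters=[0,3,0,7,0,0,0,3,2,3,2]
Step 17: insert gjd at [7, 8] -> counters=[0,3,0,7,0,0,0,4,3,3,2]
Query gjd: check counters[7]=4 counters[8]=3 -> maybe

Answer: maybe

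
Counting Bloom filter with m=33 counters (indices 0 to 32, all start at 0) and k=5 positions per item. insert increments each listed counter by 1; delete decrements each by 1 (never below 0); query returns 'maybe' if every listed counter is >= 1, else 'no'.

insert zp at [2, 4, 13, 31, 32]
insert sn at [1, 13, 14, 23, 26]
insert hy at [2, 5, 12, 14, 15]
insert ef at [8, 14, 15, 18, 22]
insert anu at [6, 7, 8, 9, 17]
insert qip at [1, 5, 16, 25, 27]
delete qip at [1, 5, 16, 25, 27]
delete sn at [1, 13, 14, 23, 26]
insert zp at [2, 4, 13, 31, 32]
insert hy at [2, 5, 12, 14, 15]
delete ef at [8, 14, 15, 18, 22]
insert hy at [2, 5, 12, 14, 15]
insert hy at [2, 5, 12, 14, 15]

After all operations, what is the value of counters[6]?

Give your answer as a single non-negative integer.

Step 1: insert zp at [2, 4, 13, 31, 32] -> counters=[0,0,1,0,1,0,0,0,0,0,0,0,0,1,0,0,0,0,0,0,0,0,0,0,0,0,0,0,0,0,0,1,1]
Step 2: insert sn at [1, 13, 14, 23, 26] -> counters=[0,1,1,0,1,0,0,0,0,0,0,0,0,2,1,0,0,0,0,0,0,0,0,1,0,0,1,0,0,0,0,1,1]
Step 3: insert hy at [2, 5, 12, 14, 15] -> counters=[0,1,2,0,1,1,0,0,0,0,0,0,1,2,2,1,0,0,0,0,0,0,0,1,0,0,1,0,0,0,0,1,1]
Step 4: insert ef at [8, 14, 15, 18, 22] -> counters=[0,1,2,0,1,1,0,0,1,0,0,0,1,2,3,2,0,0,1,0,0,0,1,1,0,0,1,0,0,0,0,1,1]
Step 5: insert anu at [6, 7, 8, 9, 17] -> counters=[0,1,2,0,1,1,1,1,2,1,0,0,1,2,3,2,0,1,1,0,0,0,1,1,0,0,1,0,0,0,0,1,1]
Step 6: insert qip at [1, 5, 16, 25, 27] -> counters=[0,2,2,0,1,2,1,1,2,1,0,0,1,2,3,2,1,1,1,0,0,0,1,1,0,1,1,1,0,0,0,1,1]
Step 7: delete qip at [1, 5, 16, 25, 27] -> counters=[0,1,2,0,1,1,1,1,2,1,0,0,1,2,3,2,0,1,1,0,0,0,1,1,0,0,1,0,0,0,0,1,1]
Step 8: delete sn at [1, 13, 14, 23, 26] -> counters=[0,0,2,0,1,1,1,1,2,1,0,0,1,1,2,2,0,1,1,0,0,0,1,0,0,0,0,0,0,0,0,1,1]
Step 9: insert zp at [2, 4, 13, 31, 32] -> counters=[0,0,3,0,2,1,1,1,2,1,0,0,1,2,2,2,0,1,1,0,0,0,1,0,0,0,0,0,0,0,0,2,2]
Step 10: insert hy at [2, 5, 12, 14, 15] -> counters=[0,0,4,0,2,2,1,1,2,1,0,0,2,2,3,3,0,1,1,0,0,0,1,0,0,0,0,0,0,0,0,2,2]
Step 11: delete ef at [8, 14, 15, 18, 22] -> counters=[0,0,4,0,2,2,1,1,1,1,0,0,2,2,2,2,0,1,0,0,0,0,0,0,0,0,0,0,0,0,0,2,2]
Step 12: insert hy at [2, 5, 12, 14, 15] -> counters=[0,0,5,0,2,3,1,1,1,1,0,0,3,2,3,3,0,1,0,0,0,0,0,0,0,0,0,0,0,0,0,2,2]
Step 13: insert hy at [2, 5, 12, 14, 15] -> counters=[0,0,6,0,2,4,1,1,1,1,0,0,4,2,4,4,0,1,0,0,0,0,0,0,0,0,0,0,0,0,0,2,2]
Final counters=[0,0,6,0,2,4,1,1,1,1,0,0,4,2,4,4,0,1,0,0,0,0,0,0,0,0,0,0,0,0,0,2,2] -> counters[6]=1

Answer: 1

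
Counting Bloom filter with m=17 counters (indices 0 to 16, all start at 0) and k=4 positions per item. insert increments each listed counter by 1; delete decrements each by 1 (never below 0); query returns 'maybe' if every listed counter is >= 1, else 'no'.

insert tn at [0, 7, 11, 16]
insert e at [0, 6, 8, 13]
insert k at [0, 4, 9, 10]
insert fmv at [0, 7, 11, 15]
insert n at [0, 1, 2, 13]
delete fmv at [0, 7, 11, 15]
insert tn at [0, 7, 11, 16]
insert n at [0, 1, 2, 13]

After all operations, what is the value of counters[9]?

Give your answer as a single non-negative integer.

Answer: 1

Derivation:
Step 1: insert tn at [0, 7, 11, 16] -> counters=[1,0,0,0,0,0,0,1,0,0,0,1,0,0,0,0,1]
Step 2: insert e at [0, 6, 8, 13] -> counters=[2,0,0,0,0,0,1,1,1,0,0,1,0,1,0,0,1]
Step 3: insert k at [0, 4, 9, 10] -> counters=[3,0,0,0,1,0,1,1,1,1,1,1,0,1,0,0,1]
Step 4: insert fmv at [0, 7, 11, 15] -> counters=[4,0,0,0,1,0,1,2,1,1,1,2,0,1,0,1,1]
Step 5: insert n at [0, 1, 2, 13] -> counters=[5,1,1,0,1,0,1,2,1,1,1,2,0,2,0,1,1]
Step 6: delete fmv at [0, 7, 11, 15] -> counters=[4,1,1,0,1,0,1,1,1,1,1,1,0,2,0,0,1]
Step 7: insert tn at [0, 7, 11, 16] -> counters=[5,1,1,0,1,0,1,2,1,1,1,2,0,2,0,0,2]
Step 8: insert n at [0, 1, 2, 13] -> counters=[6,2,2,0,1,0,1,2,1,1,1,2,0,3,0,0,2]
Final counters=[6,2,2,0,1,0,1,2,1,1,1,2,0,3,0,0,2] -> counters[9]=1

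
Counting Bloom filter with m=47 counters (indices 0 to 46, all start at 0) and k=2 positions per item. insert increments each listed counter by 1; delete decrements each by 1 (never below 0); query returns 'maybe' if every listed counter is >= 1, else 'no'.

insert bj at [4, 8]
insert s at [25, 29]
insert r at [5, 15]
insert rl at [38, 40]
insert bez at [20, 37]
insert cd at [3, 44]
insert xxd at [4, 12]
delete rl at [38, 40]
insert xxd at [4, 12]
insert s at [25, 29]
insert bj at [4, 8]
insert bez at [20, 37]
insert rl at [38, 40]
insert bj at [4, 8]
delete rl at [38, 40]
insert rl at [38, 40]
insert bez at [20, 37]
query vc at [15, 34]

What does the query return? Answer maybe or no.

Step 1: insert bj at [4, 8] -> counters=[0,0,0,0,1,0,0,0,1,0,0,0,0,0,0,0,0,0,0,0,0,0,0,0,0,0,0,0,0,0,0,0,0,0,0,0,0,0,0,0,0,0,0,0,0,0,0]
Step 2: insert s at [25, 29] -> counters=[0,0,0,0,1,0,0,0,1,0,0,0,0,0,0,0,0,0,0,0,0,0,0,0,0,1,0,0,0,1,0,0,0,0,0,0,0,0,0,0,0,0,0,0,0,0,0]
Step 3: insert r at [5, 15] -> counters=[0,0,0,0,1,1,0,0,1,0,0,0,0,0,0,1,0,0,0,0,0,0,0,0,0,1,0,0,0,1,0,0,0,0,0,0,0,0,0,0,0,0,0,0,0,0,0]
Step 4: insert rl at [38, 40] -> counters=[0,0,0,0,1,1,0,0,1,0,0,0,0,0,0,1,0,0,0,0,0,0,0,0,0,1,0,0,0,1,0,0,0,0,0,0,0,0,1,0,1,0,0,0,0,0,0]
Step 5: insert bez at [20, 37] -> counters=[0,0,0,0,1,1,0,0,1,0,0,0,0,0,0,1,0,0,0,0,1,0,0,0,0,1,0,0,0,1,0,0,0,0,0,0,0,1,1,0,1,0,0,0,0,0,0]
Step 6: insert cd at [3, 44] -> counters=[0,0,0,1,1,1,0,0,1,0,0,0,0,0,0,1,0,0,0,0,1,0,0,0,0,1,0,0,0,1,0,0,0,0,0,0,0,1,1,0,1,0,0,0,1,0,0]
Step 7: insert xxd at [4, 12] -> counters=[0,0,0,1,2,1,0,0,1,0,0,0,1,0,0,1,0,0,0,0,1,0,0,0,0,1,0,0,0,1,0,0,0,0,0,0,0,1,1,0,1,0,0,0,1,0,0]
Step 8: delete rl at [38, 40] -> counters=[0,0,0,1,2,1,0,0,1,0,0,0,1,0,0,1,0,0,0,0,1,0,0,0,0,1,0,0,0,1,0,0,0,0,0,0,0,1,0,0,0,0,0,0,1,0,0]
Step 9: insert xxd at [4, 12] -> counters=[0,0,0,1,3,1,0,0,1,0,0,0,2,0,0,1,0,0,0,0,1,0,0,0,0,1,0,0,0,1,0,0,0,0,0,0,0,1,0,0,0,0,0,0,1,0,0]
Step 10: insert s at [25, 29] -> counters=[0,0,0,1,3,1,0,0,1,0,0,0,2,0,0,1,0,0,0,0,1,0,0,0,0,2,0,0,0,2,0,0,0,0,0,0,0,1,0,0,0,0,0,0,1,0,0]
Step 11: insert bj at [4, 8] -> counters=[0,0,0,1,4,1,0,0,2,0,0,0,2,0,0,1,0,0,0,0,1,0,0,0,0,2,0,0,0,2,0,0,0,0,0,0,0,1,0,0,0,0,0,0,1,0,0]
Step 12: insert bez at [20, 37] -> counters=[0,0,0,1,4,1,0,0,2,0,0,0,2,0,0,1,0,0,0,0,2,0,0,0,0,2,0,0,0,2,0,0,0,0,0,0,0,2,0,0,0,0,0,0,1,0,0]
Step 13: insert rl at [38, 40] -> counters=[0,0,0,1,4,1,0,0,2,0,0,0,2,0,0,1,0,0,0,0,2,0,0,0,0,2,0,0,0,2,0,0,0,0,0,0,0,2,1,0,1,0,0,0,1,0,0]
Step 14: insert bj at [4, 8] -> counters=[0,0,0,1,5,1,0,0,3,0,0,0,2,0,0,1,0,0,0,0,2,0,0,0,0,2,0,0,0,2,0,0,0,0,0,0,0,2,1,0,1,0,0,0,1,0,0]
Step 15: delete rl at [38, 40] -> counters=[0,0,0,1,5,1,0,0,3,0,0,0,2,0,0,1,0,0,0,0,2,0,0,0,0,2,0,0,0,2,0,0,0,0,0,0,0,2,0,0,0,0,0,0,1,0,0]
Step 16: insert rl at [38, 40] -> counters=[0,0,0,1,5,1,0,0,3,0,0,0,2,0,0,1,0,0,0,0,2,0,0,0,0,2,0,0,0,2,0,0,0,0,0,0,0,2,1,0,1,0,0,0,1,0,0]
Step 17: insert bez at [20, 37] -> counters=[0,0,0,1,5,1,0,0,3,0,0,0,2,0,0,1,0,0,0,0,3,0,0,0,0,2,0,0,0,2,0,0,0,0,0,0,0,3,1,0,1,0,0,0,1,0,0]
Query vc: check counters[15]=1 counters[34]=0 -> no

Answer: no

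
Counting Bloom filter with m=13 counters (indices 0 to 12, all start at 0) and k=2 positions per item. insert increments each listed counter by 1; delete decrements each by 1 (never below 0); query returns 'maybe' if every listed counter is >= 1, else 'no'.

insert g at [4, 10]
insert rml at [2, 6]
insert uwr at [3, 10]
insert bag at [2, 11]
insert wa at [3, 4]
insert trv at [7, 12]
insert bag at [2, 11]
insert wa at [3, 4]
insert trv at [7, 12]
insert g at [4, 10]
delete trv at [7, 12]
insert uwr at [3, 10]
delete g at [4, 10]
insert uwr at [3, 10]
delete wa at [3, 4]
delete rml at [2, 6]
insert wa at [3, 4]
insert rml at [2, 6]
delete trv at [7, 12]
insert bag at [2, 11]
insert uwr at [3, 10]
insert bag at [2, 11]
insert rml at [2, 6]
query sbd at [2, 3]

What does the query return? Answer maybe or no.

Answer: maybe

Derivation:
Step 1: insert g at [4, 10] -> counters=[0,0,0,0,1,0,0,0,0,0,1,0,0]
Step 2: insert rml at [2, 6] -> counters=[0,0,1,0,1,0,1,0,0,0,1,0,0]
Step 3: insert uwr at [3, 10] -> counters=[0,0,1,1,1,0,1,0,0,0,2,0,0]
Step 4: insert bag at [2, 11] -> counters=[0,0,2,1,1,0,1,0,0,0,2,1,0]
Step 5: insert wa at [3, 4] -> counters=[0,0,2,2,2,0,1,0,0,0,2,1,0]
Step 6: insert trv at [7, 12] -> counters=[0,0,2,2,2,0,1,1,0,0,2,1,1]
Step 7: insert bag at [2, 11] -> counters=[0,0,3,2,2,0,1,1,0,0,2,2,1]
Step 8: insert wa at [3, 4] -> counters=[0,0,3,3,3,0,1,1,0,0,2,2,1]
Step 9: insert trv at [7, 12] -> counters=[0,0,3,3,3,0,1,2,0,0,2,2,2]
Step 10: insert g at [4, 10] -> counters=[0,0,3,3,4,0,1,2,0,0,3,2,2]
Step 11: delete trv at [7, 12] -> counters=[0,0,3,3,4,0,1,1,0,0,3,2,1]
Step 12: insert uwr at [3, 10] -> counters=[0,0,3,4,4,0,1,1,0,0,4,2,1]
Step 13: delete g at [4, 10] -> counters=[0,0,3,4,3,0,1,1,0,0,3,2,1]
Step 14: insert uwr at [3, 10] -> counters=[0,0,3,5,3,0,1,1,0,0,4,2,1]
Step 15: delete wa at [3, 4] -> counters=[0,0,3,4,2,0,1,1,0,0,4,2,1]
Step 16: delete rml at [2, 6] -> counters=[0,0,2,4,2,0,0,1,0,0,4,2,1]
Step 17: insert wa at [3, 4] -> counters=[0,0,2,5,3,0,0,1,0,0,4,2,1]
Step 18: insert rml at [2, 6] -> counters=[0,0,3,5,3,0,1,1,0,0,4,2,1]
Step 19: delete trv at [7, 12] -> counters=[0,0,3,5,3,0,1,0,0,0,4,2,0]
Step 20: insert bag at [2, 11] -> counters=[0,0,4,5,3,0,1,0,0,0,4,3,0]
Step 21: insert uwr at [3, 10] -> counters=[0,0,4,6,3,0,1,0,0,0,5,3,0]
Step 22: insert bag at [2, 11] -> counters=[0,0,5,6,3,0,1,0,0,0,5,4,0]
Step 23: insert rml at [2, 6] -> counters=[0,0,6,6,3,0,2,0,0,0,5,4,0]
Query sbd: check counters[2]=6 counters[3]=6 -> maybe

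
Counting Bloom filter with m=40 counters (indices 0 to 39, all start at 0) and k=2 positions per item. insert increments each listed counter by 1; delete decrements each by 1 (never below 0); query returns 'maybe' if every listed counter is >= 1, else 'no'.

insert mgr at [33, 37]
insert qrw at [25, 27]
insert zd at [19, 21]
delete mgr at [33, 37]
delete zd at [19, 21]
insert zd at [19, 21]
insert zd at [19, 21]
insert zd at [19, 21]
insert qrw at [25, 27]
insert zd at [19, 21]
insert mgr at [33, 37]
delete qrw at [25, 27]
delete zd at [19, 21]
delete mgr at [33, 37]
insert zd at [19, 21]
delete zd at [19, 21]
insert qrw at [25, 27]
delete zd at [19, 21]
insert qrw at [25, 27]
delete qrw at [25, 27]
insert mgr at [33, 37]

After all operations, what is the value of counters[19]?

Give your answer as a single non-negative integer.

Answer: 2

Derivation:
Step 1: insert mgr at [33, 37] -> counters=[0,0,0,0,0,0,0,0,0,0,0,0,0,0,0,0,0,0,0,0,0,0,0,0,0,0,0,0,0,0,0,0,0,1,0,0,0,1,0,0]
Step 2: insert qrw at [25, 27] -> counters=[0,0,0,0,0,0,0,0,0,0,0,0,0,0,0,0,0,0,0,0,0,0,0,0,0,1,0,1,0,0,0,0,0,1,0,0,0,1,0,0]
Step 3: insert zd at [19, 21] -> counters=[0,0,0,0,0,0,0,0,0,0,0,0,0,0,0,0,0,0,0,1,0,1,0,0,0,1,0,1,0,0,0,0,0,1,0,0,0,1,0,0]
Step 4: delete mgr at [33, 37] -> counters=[0,0,0,0,0,0,0,0,0,0,0,0,0,0,0,0,0,0,0,1,0,1,0,0,0,1,0,1,0,0,0,0,0,0,0,0,0,0,0,0]
Step 5: delete zd at [19, 21] -> counters=[0,0,0,0,0,0,0,0,0,0,0,0,0,0,0,0,0,0,0,0,0,0,0,0,0,1,0,1,0,0,0,0,0,0,0,0,0,0,0,0]
Step 6: insert zd at [19, 21] -> counters=[0,0,0,0,0,0,0,0,0,0,0,0,0,0,0,0,0,0,0,1,0,1,0,0,0,1,0,1,0,0,0,0,0,0,0,0,0,0,0,0]
Step 7: insert zd at [19, 21] -> counters=[0,0,0,0,0,0,0,0,0,0,0,0,0,0,0,0,0,0,0,2,0,2,0,0,0,1,0,1,0,0,0,0,0,0,0,0,0,0,0,0]
Step 8: insert zd at [19, 21] -> counters=[0,0,0,0,0,0,0,0,0,0,0,0,0,0,0,0,0,0,0,3,0,3,0,0,0,1,0,1,0,0,0,0,0,0,0,0,0,0,0,0]
Step 9: insert qrw at [25, 27] -> counters=[0,0,0,0,0,0,0,0,0,0,0,0,0,0,0,0,0,0,0,3,0,3,0,0,0,2,0,2,0,0,0,0,0,0,0,0,0,0,0,0]
Step 10: insert zd at [19, 21] -> counters=[0,0,0,0,0,0,0,0,0,0,0,0,0,0,0,0,0,0,0,4,0,4,0,0,0,2,0,2,0,0,0,0,0,0,0,0,0,0,0,0]
Step 11: insert mgr at [33, 37] -> counters=[0,0,0,0,0,0,0,0,0,0,0,0,0,0,0,0,0,0,0,4,0,4,0,0,0,2,0,2,0,0,0,0,0,1,0,0,0,1,0,0]
Step 12: delete qrw at [25, 27] -> counters=[0,0,0,0,0,0,0,0,0,0,0,0,0,0,0,0,0,0,0,4,0,4,0,0,0,1,0,1,0,0,0,0,0,1,0,0,0,1,0,0]
Step 13: delete zd at [19, 21] -> counters=[0,0,0,0,0,0,0,0,0,0,0,0,0,0,0,0,0,0,0,3,0,3,0,0,0,1,0,1,0,0,0,0,0,1,0,0,0,1,0,0]
Step 14: delete mgr at [33, 37] -> counters=[0,0,0,0,0,0,0,0,0,0,0,0,0,0,0,0,0,0,0,3,0,3,0,0,0,1,0,1,0,0,0,0,0,0,0,0,0,0,0,0]
Step 15: insert zd at [19, 21] -> counters=[0,0,0,0,0,0,0,0,0,0,0,0,0,0,0,0,0,0,0,4,0,4,0,0,0,1,0,1,0,0,0,0,0,0,0,0,0,0,0,0]
Step 16: delete zd at [19, 21] -> counters=[0,0,0,0,0,0,0,0,0,0,0,0,0,0,0,0,0,0,0,3,0,3,0,0,0,1,0,1,0,0,0,0,0,0,0,0,0,0,0,0]
Step 17: insert qrw at [25, 27] -> counters=[0,0,0,0,0,0,0,0,0,0,0,0,0,0,0,0,0,0,0,3,0,3,0,0,0,2,0,2,0,0,0,0,0,0,0,0,0,0,0,0]
Step 18: delete zd at [19, 21] -> counters=[0,0,0,0,0,0,0,0,0,0,0,0,0,0,0,0,0,0,0,2,0,2,0,0,0,2,0,2,0,0,0,0,0,0,0,0,0,0,0,0]
Step 19: insert qrw at [25, 27] -> counters=[0,0,0,0,0,0,0,0,0,0,0,0,0,0,0,0,0,0,0,2,0,2,0,0,0,3,0,3,0,0,0,0,0,0,0,0,0,0,0,0]
Step 20: delete qrw at [25, 27] -> counters=[0,0,0,0,0,0,0,0,0,0,0,0,0,0,0,0,0,0,0,2,0,2,0,0,0,2,0,2,0,0,0,0,0,0,0,0,0,0,0,0]
Step 21: insert mgr at [33, 37] -> counters=[0,0,0,0,0,0,0,0,0,0,0,0,0,0,0,0,0,0,0,2,0,2,0,0,0,2,0,2,0,0,0,0,0,1,0,0,0,1,0,0]
Final counters=[0,0,0,0,0,0,0,0,0,0,0,0,0,0,0,0,0,0,0,2,0,2,0,0,0,2,0,2,0,0,0,0,0,1,0,0,0,1,0,0] -> counters[19]=2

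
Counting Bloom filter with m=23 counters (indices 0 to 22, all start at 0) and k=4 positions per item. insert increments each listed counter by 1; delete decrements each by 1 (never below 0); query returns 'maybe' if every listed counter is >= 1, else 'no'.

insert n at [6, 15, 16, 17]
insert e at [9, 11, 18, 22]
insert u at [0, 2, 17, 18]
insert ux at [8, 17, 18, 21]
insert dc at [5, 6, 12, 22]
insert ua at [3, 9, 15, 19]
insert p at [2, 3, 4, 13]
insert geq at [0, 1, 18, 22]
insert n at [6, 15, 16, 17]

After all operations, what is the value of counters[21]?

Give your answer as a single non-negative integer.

Step 1: insert n at [6, 15, 16, 17] -> counters=[0,0,0,0,0,0,1,0,0,0,0,0,0,0,0,1,1,1,0,0,0,0,0]
Step 2: insert e at [9, 11, 18, 22] -> counters=[0,0,0,0,0,0,1,0,0,1,0,1,0,0,0,1,1,1,1,0,0,0,1]
Step 3: insert u at [0, 2, 17, 18] -> counters=[1,0,1,0,0,0,1,0,0,1,0,1,0,0,0,1,1,2,2,0,0,0,1]
Step 4: insert ux at [8, 17, 18, 21] -> counters=[1,0,1,0,0,0,1,0,1,1,0,1,0,0,0,1,1,3,3,0,0,1,1]
Step 5: insert dc at [5, 6, 12, 22] -> counters=[1,0,1,0,0,1,2,0,1,1,0,1,1,0,0,1,1,3,3,0,0,1,2]
Step 6: insert ua at [3, 9, 15, 19] -> counters=[1,0,1,1,0,1,2,0,1,2,0,1,1,0,0,2,1,3,3,1,0,1,2]
Step 7: insert p at [2, 3, 4, 13] -> counters=[1,0,2,2,1,1,2,0,1,2,0,1,1,1,0,2,1,3,3,1,0,1,2]
Step 8: insert geq at [0, 1, 18, 22] -> counters=[2,1,2,2,1,1,2,0,1,2,0,1,1,1,0,2,1,3,4,1,0,1,3]
Step 9: insert n at [6, 15, 16, 17] -> counters=[2,1,2,2,1,1,3,0,1,2,0,1,1,1,0,3,2,4,4,1,0,1,3]
Final counters=[2,1,2,2,1,1,3,0,1,2,0,1,1,1,0,3,2,4,4,1,0,1,3] -> counters[21]=1

Answer: 1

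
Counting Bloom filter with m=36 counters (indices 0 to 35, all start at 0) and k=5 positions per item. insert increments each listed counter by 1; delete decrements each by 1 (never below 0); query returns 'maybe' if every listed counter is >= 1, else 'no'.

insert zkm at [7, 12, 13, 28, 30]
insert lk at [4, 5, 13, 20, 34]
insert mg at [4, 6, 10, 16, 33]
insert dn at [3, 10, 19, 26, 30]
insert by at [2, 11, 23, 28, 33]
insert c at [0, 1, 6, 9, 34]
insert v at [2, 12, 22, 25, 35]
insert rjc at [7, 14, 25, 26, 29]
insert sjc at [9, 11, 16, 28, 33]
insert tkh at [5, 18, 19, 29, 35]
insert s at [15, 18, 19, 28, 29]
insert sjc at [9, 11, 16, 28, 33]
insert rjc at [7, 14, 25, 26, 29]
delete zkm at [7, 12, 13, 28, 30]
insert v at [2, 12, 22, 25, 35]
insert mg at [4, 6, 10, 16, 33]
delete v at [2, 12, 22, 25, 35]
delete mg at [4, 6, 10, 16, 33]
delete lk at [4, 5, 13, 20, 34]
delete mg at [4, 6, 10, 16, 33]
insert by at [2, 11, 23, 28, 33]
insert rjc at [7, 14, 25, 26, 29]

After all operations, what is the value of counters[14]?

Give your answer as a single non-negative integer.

Step 1: insert zkm at [7, 12, 13, 28, 30] -> counters=[0,0,0,0,0,0,0,1,0,0,0,0,1,1,0,0,0,0,0,0,0,0,0,0,0,0,0,0,1,0,1,0,0,0,0,0]
Step 2: insert lk at [4, 5, 13, 20, 34] -> counters=[0,0,0,0,1,1,0,1,0,0,0,0,1,2,0,0,0,0,0,0,1,0,0,0,0,0,0,0,1,0,1,0,0,0,1,0]
Step 3: insert mg at [4, 6, 10, 16, 33] -> counters=[0,0,0,0,2,1,1,1,0,0,1,0,1,2,0,0,1,0,0,0,1,0,0,0,0,0,0,0,1,0,1,0,0,1,1,0]
Step 4: insert dn at [3, 10, 19, 26, 30] -> counters=[0,0,0,1,2,1,1,1,0,0,2,0,1,2,0,0,1,0,0,1,1,0,0,0,0,0,1,0,1,0,2,0,0,1,1,0]
Step 5: insert by at [2, 11, 23, 28, 33] -> counters=[0,0,1,1,2,1,1,1,0,0,2,1,1,2,0,0,1,0,0,1,1,0,0,1,0,0,1,0,2,0,2,0,0,2,1,0]
Step 6: insert c at [0, 1, 6, 9, 34] -> counters=[1,1,1,1,2,1,2,1,0,1,2,1,1,2,0,0,1,0,0,1,1,0,0,1,0,0,1,0,2,0,2,0,0,2,2,0]
Step 7: insert v at [2, 12, 22, 25, 35] -> counters=[1,1,2,1,2,1,2,1,0,1,2,1,2,2,0,0,1,0,0,1,1,0,1,1,0,1,1,0,2,0,2,0,0,2,2,1]
Step 8: insert rjc at [7, 14, 25, 26, 29] -> counters=[1,1,2,1,2,1,2,2,0,1,2,1,2,2,1,0,1,0,0,1,1,0,1,1,0,2,2,0,2,1,2,0,0,2,2,1]
Step 9: insert sjc at [9, 11, 16, 28, 33] -> counters=[1,1,2,1,2,1,2,2,0,2,2,2,2,2,1,0,2,0,0,1,1,0,1,1,0,2,2,0,3,1,2,0,0,3,2,1]
Step 10: insert tkh at [5, 18, 19, 29, 35] -> counters=[1,1,2,1,2,2,2,2,0,2,2,2,2,2,1,0,2,0,1,2,1,0,1,1,0,2,2,0,3,2,2,0,0,3,2,2]
Step 11: insert s at [15, 18, 19, 28, 29] -> counters=[1,1,2,1,2,2,2,2,0,2,2,2,2,2,1,1,2,0,2,3,1,0,1,1,0,2,2,0,4,3,2,0,0,3,2,2]
Step 12: insert sjc at [9, 11, 16, 28, 33] -> counters=[1,1,2,1,2,2,2,2,0,3,2,3,2,2,1,1,3,0,2,3,1,0,1,1,0,2,2,0,5,3,2,0,0,4,2,2]
Step 13: insert rjc at [7, 14, 25, 26, 29] -> counters=[1,1,2,1,2,2,2,3,0,3,2,3,2,2,2,1,3,0,2,3,1,0,1,1,0,3,3,0,5,4,2,0,0,4,2,2]
Step 14: delete zkm at [7, 12, 13, 28, 30] -> counters=[1,1,2,1,2,2,2,2,0,3,2,3,1,1,2,1,3,0,2,3,1,0,1,1,0,3,3,0,4,4,1,0,0,4,2,2]
Step 15: insert v at [2, 12, 22, 25, 35] -> counters=[1,1,3,1,2,2,2,2,0,3,2,3,2,1,2,1,3,0,2,3,1,0,2,1,0,4,3,0,4,4,1,0,0,4,2,3]
Step 16: insert mg at [4, 6, 10, 16, 33] -> counters=[1,1,3,1,3,2,3,2,0,3,3,3,2,1,2,1,4,0,2,3,1,0,2,1,0,4,3,0,4,4,1,0,0,5,2,3]
Step 17: delete v at [2, 12, 22, 25, 35] -> counters=[1,1,2,1,3,2,3,2,0,3,3,3,1,1,2,1,4,0,2,3,1,0,1,1,0,3,3,0,4,4,1,0,0,5,2,2]
Step 18: delete mg at [4, 6, 10, 16, 33] -> counters=[1,1,2,1,2,2,2,2,0,3,2,3,1,1,2,1,3,0,2,3,1,0,1,1,0,3,3,0,4,4,1,0,0,4,2,2]
Step 19: delete lk at [4, 5, 13, 20, 34] -> counters=[1,1,2,1,1,1,2,2,0,3,2,3,1,0,2,1,3,0,2,3,0,0,1,1,0,3,3,0,4,4,1,0,0,4,1,2]
Step 20: delete mg at [4, 6, 10, 16, 33] -> counters=[1,1,2,1,0,1,1,2,0,3,1,3,1,0,2,1,2,0,2,3,0,0,1,1,0,3,3,0,4,4,1,0,0,3,1,2]
Step 21: insert by at [2, 11, 23, 28, 33] -> counters=[1,1,3,1,0,1,1,2,0,3,1,4,1,0,2,1,2,0,2,3,0,0,1,2,0,3,3,0,5,4,1,0,0,4,1,2]
Step 22: insert rjc at [7, 14, 25, 26, 29] -> counters=[1,1,3,1,0,1,1,3,0,3,1,4,1,0,3,1,2,0,2,3,0,0,1,2,0,4,4,0,5,5,1,0,0,4,1,2]
Final counters=[1,1,3,1,0,1,1,3,0,3,1,4,1,0,3,1,2,0,2,3,0,0,1,2,0,4,4,0,5,5,1,0,0,4,1,2] -> counters[14]=3

Answer: 3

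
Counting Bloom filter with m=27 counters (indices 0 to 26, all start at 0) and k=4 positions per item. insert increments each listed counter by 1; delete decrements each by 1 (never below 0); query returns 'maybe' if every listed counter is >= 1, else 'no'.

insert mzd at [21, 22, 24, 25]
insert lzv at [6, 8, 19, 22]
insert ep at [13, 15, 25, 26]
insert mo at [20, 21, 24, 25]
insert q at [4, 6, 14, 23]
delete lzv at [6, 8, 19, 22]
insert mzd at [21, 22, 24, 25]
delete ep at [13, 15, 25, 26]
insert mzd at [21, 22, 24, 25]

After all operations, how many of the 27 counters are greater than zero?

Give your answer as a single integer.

Step 1: insert mzd at [21, 22, 24, 25] -> counters=[0,0,0,0,0,0,0,0,0,0,0,0,0,0,0,0,0,0,0,0,0,1,1,0,1,1,0]
Step 2: insert lzv at [6, 8, 19, 22] -> counters=[0,0,0,0,0,0,1,0,1,0,0,0,0,0,0,0,0,0,0,1,0,1,2,0,1,1,0]
Step 3: insert ep at [13, 15, 25, 26] -> counters=[0,0,0,0,0,0,1,0,1,0,0,0,0,1,0,1,0,0,0,1,0,1,2,0,1,2,1]
Step 4: insert mo at [20, 21, 24, 25] -> counters=[0,0,0,0,0,0,1,0,1,0,0,0,0,1,0,1,0,0,0,1,1,2,2,0,2,3,1]
Step 5: insert q at [4, 6, 14, 23] -> counters=[0,0,0,0,1,0,2,0,1,0,0,0,0,1,1,1,0,0,0,1,1,2,2,1,2,3,1]
Step 6: delete lzv at [6, 8, 19, 22] -> counters=[0,0,0,0,1,0,1,0,0,0,0,0,0,1,1,1,0,0,0,0,1,2,1,1,2,3,1]
Step 7: insert mzd at [21, 22, 24, 25] -> counters=[0,0,0,0,1,0,1,0,0,0,0,0,0,1,1,1,0,0,0,0,1,3,2,1,3,4,1]
Step 8: delete ep at [13, 15, 25, 26] -> counters=[0,0,0,0,1,0,1,0,0,0,0,0,0,0,1,0,0,0,0,0,1,3,2,1,3,3,0]
Step 9: insert mzd at [21, 22, 24, 25] -> counters=[0,0,0,0,1,0,1,0,0,0,0,0,0,0,1,0,0,0,0,0,1,4,3,1,4,4,0]
Final counters=[0,0,0,0,1,0,1,0,0,0,0,0,0,0,1,0,0,0,0,0,1,4,3,1,4,4,0] -> 9 nonzero

Answer: 9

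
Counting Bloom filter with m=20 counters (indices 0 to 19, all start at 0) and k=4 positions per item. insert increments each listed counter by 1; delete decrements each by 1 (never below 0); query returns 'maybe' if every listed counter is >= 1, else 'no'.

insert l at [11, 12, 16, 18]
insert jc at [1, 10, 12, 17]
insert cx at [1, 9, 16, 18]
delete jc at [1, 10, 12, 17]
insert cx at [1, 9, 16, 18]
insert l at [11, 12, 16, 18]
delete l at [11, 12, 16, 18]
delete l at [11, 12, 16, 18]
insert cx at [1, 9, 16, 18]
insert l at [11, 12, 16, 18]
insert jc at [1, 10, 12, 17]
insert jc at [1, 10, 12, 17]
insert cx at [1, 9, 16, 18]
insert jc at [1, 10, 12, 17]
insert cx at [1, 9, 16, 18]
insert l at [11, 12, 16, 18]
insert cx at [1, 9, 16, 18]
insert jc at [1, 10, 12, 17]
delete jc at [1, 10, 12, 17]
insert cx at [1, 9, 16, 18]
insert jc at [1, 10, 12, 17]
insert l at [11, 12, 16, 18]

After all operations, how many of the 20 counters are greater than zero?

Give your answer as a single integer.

Step 1: insert l at [11, 12, 16, 18] -> counters=[0,0,0,0,0,0,0,0,0,0,0,1,1,0,0,0,1,0,1,0]
Step 2: insert jc at [1, 10, 12, 17] -> counters=[0,1,0,0,0,0,0,0,0,0,1,1,2,0,0,0,1,1,1,0]
Step 3: insert cx at [1, 9, 16, 18] -> counters=[0,2,0,0,0,0,0,0,0,1,1,1,2,0,0,0,2,1,2,0]
Step 4: delete jc at [1, 10, 12, 17] -> counters=[0,1,0,0,0,0,0,0,0,1,0,1,1,0,0,0,2,0,2,0]
Step 5: insert cx at [1, 9, 16, 18] -> counters=[0,2,0,0,0,0,0,0,0,2,0,1,1,0,0,0,3,0,3,0]
Step 6: insert l at [11, 12, 16, 18] -> counters=[0,2,0,0,0,0,0,0,0,2,0,2,2,0,0,0,4,0,4,0]
Step 7: delete l at [11, 12, 16, 18] -> counters=[0,2,0,0,0,0,0,0,0,2,0,1,1,0,0,0,3,0,3,0]
Step 8: delete l at [11, 12, 16, 18] -> counters=[0,2,0,0,0,0,0,0,0,2,0,0,0,0,0,0,2,0,2,0]
Step 9: insert cx at [1, 9, 16, 18] -> counters=[0,3,0,0,0,0,0,0,0,3,0,0,0,0,0,0,3,0,3,0]
Step 10: insert l at [11, 12, 16, 18] -> counters=[0,3,0,0,0,0,0,0,0,3,0,1,1,0,0,0,4,0,4,0]
Step 11: insert jc at [1, 10, 12, 17] -> counters=[0,4,0,0,0,0,0,0,0,3,1,1,2,0,0,0,4,1,4,0]
Step 12: insert jc at [1, 10, 12, 17] -> counters=[0,5,0,0,0,0,0,0,0,3,2,1,3,0,0,0,4,2,4,0]
Step 13: insert cx at [1, 9, 16, 18] -> counters=[0,6,0,0,0,0,0,0,0,4,2,1,3,0,0,0,5,2,5,0]
Step 14: insert jc at [1, 10, 12, 17] -> counters=[0,7,0,0,0,0,0,0,0,4,3,1,4,0,0,0,5,3,5,0]
Step 15: insert cx at [1, 9, 16, 18] -> counters=[0,8,0,0,0,0,0,0,0,5,3,1,4,0,0,0,6,3,6,0]
Step 16: insert l at [11, 12, 16, 18] -> counters=[0,8,0,0,0,0,0,0,0,5,3,2,5,0,0,0,7,3,7,0]
Step 17: insert cx at [1, 9, 16, 18] -> counters=[0,9,0,0,0,0,0,0,0,6,3,2,5,0,0,0,8,3,8,0]
Step 18: insert jc at [1, 10, 12, 17] -> counters=[0,10,0,0,0,0,0,0,0,6,4,2,6,0,0,0,8,4,8,0]
Step 19: delete jc at [1, 10, 12, 17] -> counters=[0,9,0,0,0,0,0,0,0,6,3,2,5,0,0,0,8,3,8,0]
Step 20: insert cx at [1, 9, 16, 18] -> counters=[0,10,0,0,0,0,0,0,0,7,3,2,5,0,0,0,9,3,9,0]
Step 21: insert jc at [1, 10, 12, 17] -> counters=[0,11,0,0,0,0,0,0,0,7,4,2,6,0,0,0,9,4,9,0]
Step 22: insert l at [11, 12, 16, 18] -> counters=[0,11,0,0,0,0,0,0,0,7,4,3,7,0,0,0,10,4,10,0]
Final counters=[0,11,0,0,0,0,0,0,0,7,4,3,7,0,0,0,10,4,10,0] -> 8 nonzero

Answer: 8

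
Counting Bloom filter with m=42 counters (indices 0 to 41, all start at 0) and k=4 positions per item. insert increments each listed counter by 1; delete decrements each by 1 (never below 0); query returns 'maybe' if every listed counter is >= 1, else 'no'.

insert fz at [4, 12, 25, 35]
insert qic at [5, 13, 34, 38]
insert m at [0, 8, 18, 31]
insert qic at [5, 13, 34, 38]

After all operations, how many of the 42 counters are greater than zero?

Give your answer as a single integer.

Step 1: insert fz at [4, 12, 25, 35] -> counters=[0,0,0,0,1,0,0,0,0,0,0,0,1,0,0,0,0,0,0,0,0,0,0,0,0,1,0,0,0,0,0,0,0,0,0,1,0,0,0,0,0,0]
Step 2: insert qic at [5, 13, 34, 38] -> counters=[0,0,0,0,1,1,0,0,0,0,0,0,1,1,0,0,0,0,0,0,0,0,0,0,0,1,0,0,0,0,0,0,0,0,1,1,0,0,1,0,0,0]
Step 3: insert m at [0, 8, 18, 31] -> counters=[1,0,0,0,1,1,0,0,1,0,0,0,1,1,0,0,0,0,1,0,0,0,0,0,0,1,0,0,0,0,0,1,0,0,1,1,0,0,1,0,0,0]
Step 4: insert qic at [5, 13, 34, 38] -> counters=[1,0,0,0,1,2,0,0,1,0,0,0,1,2,0,0,0,0,1,0,0,0,0,0,0,1,0,0,0,0,0,1,0,0,2,1,0,0,2,0,0,0]
Final counters=[1,0,0,0,1,2,0,0,1,0,0,0,1,2,0,0,0,0,1,0,0,0,0,0,0,1,0,0,0,0,0,1,0,0,2,1,0,0,2,0,0,0] -> 12 nonzero

Answer: 12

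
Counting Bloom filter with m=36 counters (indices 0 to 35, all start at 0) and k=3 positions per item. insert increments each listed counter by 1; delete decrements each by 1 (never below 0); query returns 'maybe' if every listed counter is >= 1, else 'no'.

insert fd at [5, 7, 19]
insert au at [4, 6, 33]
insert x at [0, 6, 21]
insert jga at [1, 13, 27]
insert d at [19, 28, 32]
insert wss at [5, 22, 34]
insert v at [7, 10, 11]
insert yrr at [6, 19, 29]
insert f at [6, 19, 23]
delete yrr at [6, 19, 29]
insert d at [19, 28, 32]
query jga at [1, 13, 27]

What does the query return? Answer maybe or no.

Step 1: insert fd at [5, 7, 19] -> counters=[0,0,0,0,0,1,0,1,0,0,0,0,0,0,0,0,0,0,0,1,0,0,0,0,0,0,0,0,0,0,0,0,0,0,0,0]
Step 2: insert au at [4, 6, 33] -> counters=[0,0,0,0,1,1,1,1,0,0,0,0,0,0,0,0,0,0,0,1,0,0,0,0,0,0,0,0,0,0,0,0,0,1,0,0]
Step 3: insert x at [0, 6, 21] -> counters=[1,0,0,0,1,1,2,1,0,0,0,0,0,0,0,0,0,0,0,1,0,1,0,0,0,0,0,0,0,0,0,0,0,1,0,0]
Step 4: insert jga at [1, 13, 27] -> counters=[1,1,0,0,1,1,2,1,0,0,0,0,0,1,0,0,0,0,0,1,0,1,0,0,0,0,0,1,0,0,0,0,0,1,0,0]
Step 5: insert d at [19, 28, 32] -> counters=[1,1,0,0,1,1,2,1,0,0,0,0,0,1,0,0,0,0,0,2,0,1,0,0,0,0,0,1,1,0,0,0,1,1,0,0]
Step 6: insert wss at [5, 22, 34] -> counters=[1,1,0,0,1,2,2,1,0,0,0,0,0,1,0,0,0,0,0,2,0,1,1,0,0,0,0,1,1,0,0,0,1,1,1,0]
Step 7: insert v at [7, 10, 11] -> counters=[1,1,0,0,1,2,2,2,0,0,1,1,0,1,0,0,0,0,0,2,0,1,1,0,0,0,0,1,1,0,0,0,1,1,1,0]
Step 8: insert yrr at [6, 19, 29] -> counters=[1,1,0,0,1,2,3,2,0,0,1,1,0,1,0,0,0,0,0,3,0,1,1,0,0,0,0,1,1,1,0,0,1,1,1,0]
Step 9: insert f at [6, 19, 23] -> counters=[1,1,0,0,1,2,4,2,0,0,1,1,0,1,0,0,0,0,0,4,0,1,1,1,0,0,0,1,1,1,0,0,1,1,1,0]
Step 10: delete yrr at [6, 19, 29] -> counters=[1,1,0,0,1,2,3,2,0,0,1,1,0,1,0,0,0,0,0,3,0,1,1,1,0,0,0,1,1,0,0,0,1,1,1,0]
Step 11: insert d at [19, 28, 32] -> counters=[1,1,0,0,1,2,3,2,0,0,1,1,0,1,0,0,0,0,0,4,0,1,1,1,0,0,0,1,2,0,0,0,2,1,1,0]
Query jga: check counters[1]=1 counters[13]=1 counters[27]=1 -> maybe

Answer: maybe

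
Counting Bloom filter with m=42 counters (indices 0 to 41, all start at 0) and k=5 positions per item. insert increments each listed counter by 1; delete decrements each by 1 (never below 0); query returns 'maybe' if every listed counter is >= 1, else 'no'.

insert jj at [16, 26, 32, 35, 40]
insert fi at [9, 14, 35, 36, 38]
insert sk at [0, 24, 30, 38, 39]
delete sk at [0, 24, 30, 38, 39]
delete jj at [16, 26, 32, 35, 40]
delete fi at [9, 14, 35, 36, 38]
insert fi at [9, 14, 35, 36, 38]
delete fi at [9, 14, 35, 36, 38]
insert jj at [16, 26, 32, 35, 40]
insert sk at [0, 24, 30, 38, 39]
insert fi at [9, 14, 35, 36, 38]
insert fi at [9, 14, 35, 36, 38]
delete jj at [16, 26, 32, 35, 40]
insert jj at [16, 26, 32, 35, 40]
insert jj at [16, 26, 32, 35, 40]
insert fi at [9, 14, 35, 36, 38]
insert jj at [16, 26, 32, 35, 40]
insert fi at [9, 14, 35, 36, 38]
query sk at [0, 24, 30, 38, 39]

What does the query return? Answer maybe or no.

Step 1: insert jj at [16, 26, 32, 35, 40] -> counters=[0,0,0,0,0,0,0,0,0,0,0,0,0,0,0,0,1,0,0,0,0,0,0,0,0,0,1,0,0,0,0,0,1,0,0,1,0,0,0,0,1,0]
Step 2: insert fi at [9, 14, 35, 36, 38] -> counters=[0,0,0,0,0,0,0,0,0,1,0,0,0,0,1,0,1,0,0,0,0,0,0,0,0,0,1,0,0,0,0,0,1,0,0,2,1,0,1,0,1,0]
Step 3: insert sk at [0, 24, 30, 38, 39] -> counters=[1,0,0,0,0,0,0,0,0,1,0,0,0,0,1,0,1,0,0,0,0,0,0,0,1,0,1,0,0,0,1,0,1,0,0,2,1,0,2,1,1,0]
Step 4: delete sk at [0, 24, 30, 38, 39] -> counters=[0,0,0,0,0,0,0,0,0,1,0,0,0,0,1,0,1,0,0,0,0,0,0,0,0,0,1,0,0,0,0,0,1,0,0,2,1,0,1,0,1,0]
Step 5: delete jj at [16, 26, 32, 35, 40] -> counters=[0,0,0,0,0,0,0,0,0,1,0,0,0,0,1,0,0,0,0,0,0,0,0,0,0,0,0,0,0,0,0,0,0,0,0,1,1,0,1,0,0,0]
Step 6: delete fi at [9, 14, 35, 36, 38] -> counters=[0,0,0,0,0,0,0,0,0,0,0,0,0,0,0,0,0,0,0,0,0,0,0,0,0,0,0,0,0,0,0,0,0,0,0,0,0,0,0,0,0,0]
Step 7: insert fi at [9, 14, 35, 36, 38] -> counters=[0,0,0,0,0,0,0,0,0,1,0,0,0,0,1,0,0,0,0,0,0,0,0,0,0,0,0,0,0,0,0,0,0,0,0,1,1,0,1,0,0,0]
Step 8: delete fi at [9, 14, 35, 36, 38] -> counters=[0,0,0,0,0,0,0,0,0,0,0,0,0,0,0,0,0,0,0,0,0,0,0,0,0,0,0,0,0,0,0,0,0,0,0,0,0,0,0,0,0,0]
Step 9: insert jj at [16, 26, 32, 35, 40] -> counters=[0,0,0,0,0,0,0,0,0,0,0,0,0,0,0,0,1,0,0,0,0,0,0,0,0,0,1,0,0,0,0,0,1,0,0,1,0,0,0,0,1,0]
Step 10: insert sk at [0, 24, 30, 38, 39] -> counters=[1,0,0,0,0,0,0,0,0,0,0,0,0,0,0,0,1,0,0,0,0,0,0,0,1,0,1,0,0,0,1,0,1,0,0,1,0,0,1,1,1,0]
Step 11: insert fi at [9, 14, 35, 36, 38] -> counters=[1,0,0,0,0,0,0,0,0,1,0,0,0,0,1,0,1,0,0,0,0,0,0,0,1,0,1,0,0,0,1,0,1,0,0,2,1,0,2,1,1,0]
Step 12: insert fi at [9, 14, 35, 36, 38] -> counters=[1,0,0,0,0,0,0,0,0,2,0,0,0,0,2,0,1,0,0,0,0,0,0,0,1,0,1,0,0,0,1,0,1,0,0,3,2,0,3,1,1,0]
Step 13: delete jj at [16, 26, 32, 35, 40] -> counters=[1,0,0,0,0,0,0,0,0,2,0,0,0,0,2,0,0,0,0,0,0,0,0,0,1,0,0,0,0,0,1,0,0,0,0,2,2,0,3,1,0,0]
Step 14: insert jj at [16, 26, 32, 35, 40] -> counters=[1,0,0,0,0,0,0,0,0,2,0,0,0,0,2,0,1,0,0,0,0,0,0,0,1,0,1,0,0,0,1,0,1,0,0,3,2,0,3,1,1,0]
Step 15: insert jj at [16, 26, 32, 35, 40] -> counters=[1,0,0,0,0,0,0,0,0,2,0,0,0,0,2,0,2,0,0,0,0,0,0,0,1,0,2,0,0,0,1,0,2,0,0,4,2,0,3,1,2,0]
Step 16: insert fi at [9, 14, 35, 36, 38] -> counters=[1,0,0,0,0,0,0,0,0,3,0,0,0,0,3,0,2,0,0,0,0,0,0,0,1,0,2,0,0,0,1,0,2,0,0,5,3,0,4,1,2,0]
Step 17: insert jj at [16, 26, 32, 35, 40] -> counters=[1,0,0,0,0,0,0,0,0,3,0,0,0,0,3,0,3,0,0,0,0,0,0,0,1,0,3,0,0,0,1,0,3,0,0,6,3,0,4,1,3,0]
Step 18: insert fi at [9, 14, 35, 36, 38] -> counters=[1,0,0,0,0,0,0,0,0,4,0,0,0,0,4,0,3,0,0,0,0,0,0,0,1,0,3,0,0,0,1,0,3,0,0,7,4,0,5,1,3,0]
Query sk: check counters[0]=1 counters[24]=1 counters[30]=1 counters[38]=5 counters[39]=1 -> maybe

Answer: maybe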